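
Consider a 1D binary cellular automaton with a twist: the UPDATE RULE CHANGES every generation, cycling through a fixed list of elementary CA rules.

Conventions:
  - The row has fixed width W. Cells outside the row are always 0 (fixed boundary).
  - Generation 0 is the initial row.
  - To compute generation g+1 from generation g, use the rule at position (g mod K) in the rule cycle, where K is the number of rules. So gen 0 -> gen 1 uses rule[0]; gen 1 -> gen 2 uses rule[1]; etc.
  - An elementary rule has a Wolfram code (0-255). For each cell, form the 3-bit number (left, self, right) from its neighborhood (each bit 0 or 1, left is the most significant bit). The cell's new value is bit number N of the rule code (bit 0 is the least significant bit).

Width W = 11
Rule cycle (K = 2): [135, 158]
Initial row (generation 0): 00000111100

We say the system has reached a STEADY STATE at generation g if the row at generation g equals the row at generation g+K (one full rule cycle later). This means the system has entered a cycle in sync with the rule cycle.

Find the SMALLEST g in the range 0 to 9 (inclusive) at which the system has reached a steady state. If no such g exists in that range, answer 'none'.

Gen 0: 00000111100
Gen 1 (rule 135): 11111011001
Gen 2 (rule 158): 11110010111
Gen 3 (rule 135): 01100110010
Gen 4 (rule 158): 11011101111
Gen 5 (rule 135): 00001000110
Gen 6 (rule 158): 00011101101
Gen 7 (rule 135): 11101000001
Gen 8 (rule 158): 11001100011
Gen 9 (rule 135): 00010001100
Gen 10 (rule 158): 00111011010
Gen 11 (rule 135): 11010000010

Answer: none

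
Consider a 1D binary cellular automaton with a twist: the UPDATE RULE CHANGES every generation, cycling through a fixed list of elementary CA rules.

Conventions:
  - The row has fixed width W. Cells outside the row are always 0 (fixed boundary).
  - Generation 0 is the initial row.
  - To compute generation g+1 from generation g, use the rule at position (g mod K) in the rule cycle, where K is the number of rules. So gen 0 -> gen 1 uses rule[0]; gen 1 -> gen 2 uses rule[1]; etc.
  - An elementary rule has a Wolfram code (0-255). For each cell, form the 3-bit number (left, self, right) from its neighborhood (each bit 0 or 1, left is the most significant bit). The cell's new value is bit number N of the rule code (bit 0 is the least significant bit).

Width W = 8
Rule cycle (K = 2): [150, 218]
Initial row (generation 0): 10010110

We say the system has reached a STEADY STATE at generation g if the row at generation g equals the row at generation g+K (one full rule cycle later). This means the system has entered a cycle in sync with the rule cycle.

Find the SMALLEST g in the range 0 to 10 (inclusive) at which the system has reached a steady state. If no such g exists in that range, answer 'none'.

Answer: 4

Derivation:
Gen 0: 10010110
Gen 1 (rule 150): 11110001
Gen 2 (rule 218): 11111010
Gen 3 (rule 150): 01110011
Gen 4 (rule 218): 11111111
Gen 5 (rule 150): 01111110
Gen 6 (rule 218): 11111111
Gen 7 (rule 150): 01111110
Gen 8 (rule 218): 11111111
Gen 9 (rule 150): 01111110
Gen 10 (rule 218): 11111111
Gen 11 (rule 150): 01111110
Gen 12 (rule 218): 11111111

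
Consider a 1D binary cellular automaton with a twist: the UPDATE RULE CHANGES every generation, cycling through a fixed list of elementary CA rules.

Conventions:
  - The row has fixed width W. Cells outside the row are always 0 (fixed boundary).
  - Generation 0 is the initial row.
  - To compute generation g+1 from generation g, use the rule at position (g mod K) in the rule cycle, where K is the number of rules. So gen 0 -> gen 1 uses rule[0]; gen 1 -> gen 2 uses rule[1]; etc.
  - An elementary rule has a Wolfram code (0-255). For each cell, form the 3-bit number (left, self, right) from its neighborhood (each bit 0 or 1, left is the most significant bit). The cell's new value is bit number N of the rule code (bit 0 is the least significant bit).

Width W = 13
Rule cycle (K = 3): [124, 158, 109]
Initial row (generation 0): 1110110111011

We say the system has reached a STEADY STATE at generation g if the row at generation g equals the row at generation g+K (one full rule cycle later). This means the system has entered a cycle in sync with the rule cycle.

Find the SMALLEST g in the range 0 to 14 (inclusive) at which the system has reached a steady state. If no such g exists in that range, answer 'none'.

Answer: 12

Derivation:
Gen 0: 1110110111011
Gen 1 (rule 124): 1011111101111
Gen 2 (rule 158): 1011111001110
Gen 3 (rule 109): 1110001001010
Gen 4 (rule 124): 1011001101111
Gen 5 (rule 158): 1010111001110
Gen 6 (rule 109): 1111101001010
Gen 7 (rule 124): 1000111101111
Gen 8 (rule 158): 1101111001110
Gen 9 (rule 109): 1111001001010
Gen 10 (rule 124): 1001101101111
Gen 11 (rule 158): 1111001001110
Gen 12 (rule 109): 1001001001010
Gen 13 (rule 124): 1101101101111
Gen 14 (rule 158): 1001001001110
Gen 15 (rule 109): 1001001001010
Gen 16 (rule 124): 1101101101111
Gen 17 (rule 158): 1001001001110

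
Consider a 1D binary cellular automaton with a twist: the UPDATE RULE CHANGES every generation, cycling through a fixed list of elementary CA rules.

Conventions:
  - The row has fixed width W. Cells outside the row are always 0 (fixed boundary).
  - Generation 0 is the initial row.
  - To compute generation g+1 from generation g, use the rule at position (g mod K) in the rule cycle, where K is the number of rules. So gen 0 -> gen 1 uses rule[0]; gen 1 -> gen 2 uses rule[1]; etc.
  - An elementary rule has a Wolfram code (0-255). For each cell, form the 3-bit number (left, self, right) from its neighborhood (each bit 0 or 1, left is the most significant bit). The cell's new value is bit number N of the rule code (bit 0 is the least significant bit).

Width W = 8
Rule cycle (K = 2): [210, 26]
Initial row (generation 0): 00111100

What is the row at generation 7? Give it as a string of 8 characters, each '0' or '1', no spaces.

Gen 0: 00111100
Gen 1 (rule 210): 01011110
Gen 2 (rule 26): 10010001
Gen 3 (rule 210): 01101010
Gen 4 (rule 26): 11000001
Gen 5 (rule 210): 01100010
Gen 6 (rule 26): 11010101
Gen 7 (rule 210): 01000000

Answer: 01000000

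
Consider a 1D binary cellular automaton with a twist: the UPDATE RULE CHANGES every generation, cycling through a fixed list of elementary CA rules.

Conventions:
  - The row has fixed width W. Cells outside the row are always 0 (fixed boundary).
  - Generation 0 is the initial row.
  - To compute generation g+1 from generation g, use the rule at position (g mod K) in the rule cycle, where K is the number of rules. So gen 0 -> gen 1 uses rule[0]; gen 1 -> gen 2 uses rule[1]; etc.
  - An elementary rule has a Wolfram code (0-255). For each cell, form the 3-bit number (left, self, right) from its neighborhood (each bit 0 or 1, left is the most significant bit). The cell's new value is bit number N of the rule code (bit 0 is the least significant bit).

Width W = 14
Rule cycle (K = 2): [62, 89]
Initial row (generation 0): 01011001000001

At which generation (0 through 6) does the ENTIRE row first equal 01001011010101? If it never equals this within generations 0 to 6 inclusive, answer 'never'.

Answer: never

Derivation:
Gen 0: 01011001000001
Gen 1 (rule 62): 11110111100011
Gen 2 (rule 89): 10010100111011
Gen 3 (rule 62): 11111111100110
Gen 4 (rule 89): 10000000110111
Gen 5 (rule 62): 11000001101100
Gen 6 (rule 89): 11111101101111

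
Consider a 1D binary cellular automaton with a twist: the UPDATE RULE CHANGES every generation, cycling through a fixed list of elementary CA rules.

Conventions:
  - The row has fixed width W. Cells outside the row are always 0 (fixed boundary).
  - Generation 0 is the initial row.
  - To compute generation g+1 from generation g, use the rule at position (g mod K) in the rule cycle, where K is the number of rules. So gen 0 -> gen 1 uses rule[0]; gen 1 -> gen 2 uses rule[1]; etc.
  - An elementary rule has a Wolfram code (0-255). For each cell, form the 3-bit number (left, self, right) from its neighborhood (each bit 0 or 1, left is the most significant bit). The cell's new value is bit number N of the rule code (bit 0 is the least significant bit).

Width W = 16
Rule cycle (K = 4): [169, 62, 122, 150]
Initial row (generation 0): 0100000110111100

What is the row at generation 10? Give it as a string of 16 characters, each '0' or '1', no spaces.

Gen 0: 0100000110111100
Gen 1 (rule 169): 0001110101111001
Gen 2 (rule 62): 0011001111000111
Gen 3 (rule 122): 0111111001101101
Gen 4 (rule 150): 1011110110000001
Gen 5 (rule 169): 0111101100111100
Gen 6 (rule 62): 1100011011100010
Gen 7 (rule 122): 1110111110110101
Gen 8 (rule 150): 0100011100000101
Gen 9 (rule 169): 0001011001110010
Gen 10 (rule 62): 0011110111001111

Answer: 0011110111001111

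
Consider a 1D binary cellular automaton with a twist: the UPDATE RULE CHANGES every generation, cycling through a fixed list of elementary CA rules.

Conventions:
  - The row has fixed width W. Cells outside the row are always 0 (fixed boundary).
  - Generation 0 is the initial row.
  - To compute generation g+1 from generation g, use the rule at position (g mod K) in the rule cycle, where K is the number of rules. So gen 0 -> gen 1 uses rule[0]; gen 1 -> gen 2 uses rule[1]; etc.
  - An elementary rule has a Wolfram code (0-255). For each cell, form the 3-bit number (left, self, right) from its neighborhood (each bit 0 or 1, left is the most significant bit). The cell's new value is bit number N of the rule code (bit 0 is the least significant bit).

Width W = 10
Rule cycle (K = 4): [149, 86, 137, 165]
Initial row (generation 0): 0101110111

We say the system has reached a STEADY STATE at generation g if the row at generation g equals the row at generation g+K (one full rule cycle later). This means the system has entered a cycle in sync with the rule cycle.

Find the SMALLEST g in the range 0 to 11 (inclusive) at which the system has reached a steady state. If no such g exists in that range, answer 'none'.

Answer: none

Derivation:
Gen 0: 0101110111
Gen 1 (rule 149): 0100100010
Gen 2 (rule 86): 1111110111
Gen 3 (rule 137): 1111100110
Gen 4 (rule 165): 0111000000
Gen 5 (rule 149): 0010111111
Gen 6 (rule 86): 0110000001
Gen 7 (rule 137): 0100111100
Gen 8 (rule 165): 0100011001
Gen 9 (rule 149): 0111000101
Gen 10 (rule 86): 1001101101
Gen 11 (rule 137): 0001001000
Gen 12 (rule 165): 1101001011
Gen 13 (rule 149): 0001101000
Gen 14 (rule 86): 0010101100
Gen 15 (rule 137): 1000001001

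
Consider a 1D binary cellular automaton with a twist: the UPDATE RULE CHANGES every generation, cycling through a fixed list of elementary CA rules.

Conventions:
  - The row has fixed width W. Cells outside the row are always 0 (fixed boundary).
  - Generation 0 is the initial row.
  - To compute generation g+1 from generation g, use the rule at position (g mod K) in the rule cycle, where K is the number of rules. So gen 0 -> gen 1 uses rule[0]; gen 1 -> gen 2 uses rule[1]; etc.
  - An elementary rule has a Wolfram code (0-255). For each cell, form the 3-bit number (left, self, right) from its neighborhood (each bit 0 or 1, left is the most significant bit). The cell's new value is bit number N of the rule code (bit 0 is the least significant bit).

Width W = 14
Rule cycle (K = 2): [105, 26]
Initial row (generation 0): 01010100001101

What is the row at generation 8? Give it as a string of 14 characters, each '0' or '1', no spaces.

Gen 0: 01010100001101
Gen 1 (rule 105): 00101001101110
Gen 2 (rule 26): 01000111001001
Gen 3 (rule 105): 00010101000000
Gen 4 (rule 26): 00100000100000
Gen 5 (rule 105): 10001110001111
Gen 6 (rule 26): 01011001011000
Gen 7 (rule 105): 00111000111011
Gen 8 (rule 26): 01100101100010

Answer: 01100101100010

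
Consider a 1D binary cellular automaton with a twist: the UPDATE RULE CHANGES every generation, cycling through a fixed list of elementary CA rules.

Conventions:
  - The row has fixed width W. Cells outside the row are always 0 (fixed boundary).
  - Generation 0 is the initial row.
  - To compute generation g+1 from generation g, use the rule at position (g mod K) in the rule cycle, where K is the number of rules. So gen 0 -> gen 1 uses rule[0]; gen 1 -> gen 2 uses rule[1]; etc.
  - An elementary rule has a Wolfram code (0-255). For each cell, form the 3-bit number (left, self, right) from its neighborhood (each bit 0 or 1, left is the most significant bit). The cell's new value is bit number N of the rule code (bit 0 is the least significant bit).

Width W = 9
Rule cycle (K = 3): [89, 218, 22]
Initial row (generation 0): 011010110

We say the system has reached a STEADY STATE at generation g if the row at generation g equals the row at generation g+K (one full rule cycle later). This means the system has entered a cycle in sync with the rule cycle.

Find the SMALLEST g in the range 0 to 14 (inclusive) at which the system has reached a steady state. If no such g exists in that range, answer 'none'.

Gen 0: 011010110
Gen 1 (rule 89): 011000111
Gen 2 (rule 218): 111101111
Gen 3 (rule 22): 000000000
Gen 4 (rule 89): 111111111
Gen 5 (rule 218): 111111111
Gen 6 (rule 22): 000000000
Gen 7 (rule 89): 111111111
Gen 8 (rule 218): 111111111
Gen 9 (rule 22): 000000000
Gen 10 (rule 89): 111111111
Gen 11 (rule 218): 111111111
Gen 12 (rule 22): 000000000
Gen 13 (rule 89): 111111111
Gen 14 (rule 218): 111111111
Gen 15 (rule 22): 000000000
Gen 16 (rule 89): 111111111
Gen 17 (rule 218): 111111111

Answer: 3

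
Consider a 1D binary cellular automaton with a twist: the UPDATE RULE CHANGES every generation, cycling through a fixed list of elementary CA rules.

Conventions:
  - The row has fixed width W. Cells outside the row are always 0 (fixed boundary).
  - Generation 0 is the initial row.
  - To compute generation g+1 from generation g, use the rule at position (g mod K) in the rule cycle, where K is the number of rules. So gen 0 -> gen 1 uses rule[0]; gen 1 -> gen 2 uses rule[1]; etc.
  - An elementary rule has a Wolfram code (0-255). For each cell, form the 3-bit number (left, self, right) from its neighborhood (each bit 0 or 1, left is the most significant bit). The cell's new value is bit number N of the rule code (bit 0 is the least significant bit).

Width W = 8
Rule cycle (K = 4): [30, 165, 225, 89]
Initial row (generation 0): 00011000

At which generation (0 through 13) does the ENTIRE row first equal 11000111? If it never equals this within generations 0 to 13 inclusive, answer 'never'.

Gen 0: 00011000
Gen 1 (rule 30): 00110100
Gen 2 (rule 165): 10001101
Gen 3 (rule 225): 00100110
Gen 4 (rule 89): 10010111
Gen 5 (rule 30): 11110100
Gen 6 (rule 165): 01101101
Gen 7 (rule 225): 00110110
Gen 8 (rule 89): 10110111
Gen 9 (rule 30): 10100100
Gen 10 (rule 165): 11100101
Gen 11 (rule 225): 01100010
Gen 12 (rule 89): 01111001
Gen 13 (rule 30): 11000111

Answer: 13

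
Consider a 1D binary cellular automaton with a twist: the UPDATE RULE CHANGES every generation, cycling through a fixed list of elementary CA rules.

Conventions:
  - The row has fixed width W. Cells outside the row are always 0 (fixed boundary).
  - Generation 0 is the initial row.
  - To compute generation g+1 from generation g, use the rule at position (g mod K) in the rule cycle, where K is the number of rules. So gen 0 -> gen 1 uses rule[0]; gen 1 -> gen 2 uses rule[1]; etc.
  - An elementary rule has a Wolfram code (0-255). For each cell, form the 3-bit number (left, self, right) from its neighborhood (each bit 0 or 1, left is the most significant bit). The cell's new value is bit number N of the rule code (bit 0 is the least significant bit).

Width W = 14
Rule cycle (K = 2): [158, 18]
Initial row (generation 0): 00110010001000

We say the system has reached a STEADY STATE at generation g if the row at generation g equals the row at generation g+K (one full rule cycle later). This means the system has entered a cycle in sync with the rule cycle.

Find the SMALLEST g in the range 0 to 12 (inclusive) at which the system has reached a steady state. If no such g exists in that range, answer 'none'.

Answer: 8

Derivation:
Gen 0: 00110010001000
Gen 1 (rule 158): 01101111011100
Gen 2 (rule 18): 10000000000010
Gen 3 (rule 158): 11000000000111
Gen 4 (rule 18): 00100000001000
Gen 5 (rule 158): 01110000011100
Gen 6 (rule 18): 10001000100010
Gen 7 (rule 158): 11011101110111
Gen 8 (rule 18): 00000000000000
Gen 9 (rule 158): 00000000000000
Gen 10 (rule 18): 00000000000000
Gen 11 (rule 158): 00000000000000
Gen 12 (rule 18): 00000000000000
Gen 13 (rule 158): 00000000000000
Gen 14 (rule 18): 00000000000000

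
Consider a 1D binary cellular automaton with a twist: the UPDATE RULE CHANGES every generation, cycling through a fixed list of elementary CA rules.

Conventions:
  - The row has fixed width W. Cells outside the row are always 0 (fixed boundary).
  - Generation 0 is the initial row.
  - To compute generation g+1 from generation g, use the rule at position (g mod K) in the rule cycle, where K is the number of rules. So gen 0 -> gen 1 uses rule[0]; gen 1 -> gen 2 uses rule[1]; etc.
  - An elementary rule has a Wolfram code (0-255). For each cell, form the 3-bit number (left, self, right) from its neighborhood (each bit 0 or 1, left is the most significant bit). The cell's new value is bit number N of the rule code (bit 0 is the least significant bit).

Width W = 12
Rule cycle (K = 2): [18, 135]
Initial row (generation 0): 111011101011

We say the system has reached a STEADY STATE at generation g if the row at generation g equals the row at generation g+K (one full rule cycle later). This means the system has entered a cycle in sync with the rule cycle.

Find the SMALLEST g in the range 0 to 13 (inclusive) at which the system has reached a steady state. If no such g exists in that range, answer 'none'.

Answer: 1

Derivation:
Gen 0: 111011101011
Gen 1 (rule 18): 000000000000
Gen 2 (rule 135): 111111111111
Gen 3 (rule 18): 000000000000
Gen 4 (rule 135): 111111111111
Gen 5 (rule 18): 000000000000
Gen 6 (rule 135): 111111111111
Gen 7 (rule 18): 000000000000
Gen 8 (rule 135): 111111111111
Gen 9 (rule 18): 000000000000
Gen 10 (rule 135): 111111111111
Gen 11 (rule 18): 000000000000
Gen 12 (rule 135): 111111111111
Gen 13 (rule 18): 000000000000
Gen 14 (rule 135): 111111111111
Gen 15 (rule 18): 000000000000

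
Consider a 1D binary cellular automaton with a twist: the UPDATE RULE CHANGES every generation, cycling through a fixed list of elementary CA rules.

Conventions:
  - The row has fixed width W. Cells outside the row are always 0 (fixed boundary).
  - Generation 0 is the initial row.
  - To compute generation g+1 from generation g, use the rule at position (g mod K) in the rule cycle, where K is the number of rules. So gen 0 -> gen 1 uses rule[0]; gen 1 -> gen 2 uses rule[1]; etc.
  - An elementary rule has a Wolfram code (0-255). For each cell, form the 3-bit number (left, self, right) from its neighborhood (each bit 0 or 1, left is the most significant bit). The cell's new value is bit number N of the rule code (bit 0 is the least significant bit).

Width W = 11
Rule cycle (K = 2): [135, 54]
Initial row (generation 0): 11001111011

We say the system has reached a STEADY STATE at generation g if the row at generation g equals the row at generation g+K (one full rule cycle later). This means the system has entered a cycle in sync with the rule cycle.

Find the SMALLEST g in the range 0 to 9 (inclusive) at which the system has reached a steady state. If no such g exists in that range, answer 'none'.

Answer: 7

Derivation:
Gen 0: 11001111011
Gen 1 (rule 135): 00010110000
Gen 2 (rule 54): 00111001000
Gen 3 (rule 135): 11010011011
Gen 4 (rule 54): 00111100100
Gen 5 (rule 135): 11011001101
Gen 6 (rule 54): 00100110011
Gen 7 (rule 135): 11101000100
Gen 8 (rule 54): 00011101110
Gen 9 (rule 135): 11101000100
Gen 10 (rule 54): 00011101110
Gen 11 (rule 135): 11101000100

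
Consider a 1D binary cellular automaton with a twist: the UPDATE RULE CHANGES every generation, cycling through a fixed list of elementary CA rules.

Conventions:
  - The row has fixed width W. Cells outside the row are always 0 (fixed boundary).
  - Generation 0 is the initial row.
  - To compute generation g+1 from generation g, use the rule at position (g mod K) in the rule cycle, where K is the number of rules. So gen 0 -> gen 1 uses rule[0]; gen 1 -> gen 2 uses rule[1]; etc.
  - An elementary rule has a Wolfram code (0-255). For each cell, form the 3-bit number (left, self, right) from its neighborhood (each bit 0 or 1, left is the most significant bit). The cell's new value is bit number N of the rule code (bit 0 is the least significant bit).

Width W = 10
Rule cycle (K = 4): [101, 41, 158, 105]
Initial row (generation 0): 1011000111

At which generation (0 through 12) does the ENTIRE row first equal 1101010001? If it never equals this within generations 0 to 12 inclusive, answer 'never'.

Gen 0: 1011000111
Gen 1 (rule 101): 1101010001
Gen 2 (rule 41): 1010100100
Gen 3 (rule 158): 1010111110
Gen 4 (rule 105): 0101100010
Gen 5 (rule 101): 0110101010
Gen 6 (rule 41): 0101010100
Gen 7 (rule 158): 1101010110
Gen 8 (rule 105): 1110101110
Gen 9 (rule 101): 0011110010
Gen 10 (rule 41): 1010000000
Gen 11 (rule 158): 1011000000
Gen 12 (rule 105): 0111011111

Answer: 1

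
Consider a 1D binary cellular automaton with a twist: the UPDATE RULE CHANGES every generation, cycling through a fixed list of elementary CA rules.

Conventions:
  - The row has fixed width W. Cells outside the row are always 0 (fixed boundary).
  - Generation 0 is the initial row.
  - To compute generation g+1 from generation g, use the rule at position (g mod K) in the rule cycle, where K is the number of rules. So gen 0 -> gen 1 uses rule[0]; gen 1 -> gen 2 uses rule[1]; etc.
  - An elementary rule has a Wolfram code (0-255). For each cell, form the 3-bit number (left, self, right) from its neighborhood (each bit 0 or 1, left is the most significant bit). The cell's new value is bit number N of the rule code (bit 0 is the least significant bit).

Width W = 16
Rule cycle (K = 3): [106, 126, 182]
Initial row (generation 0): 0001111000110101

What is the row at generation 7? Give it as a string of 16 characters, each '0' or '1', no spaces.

Answer: 1111010010001000

Derivation:
Gen 0: 0001111000110101
Gen 1 (rule 106): 0011001001111010
Gen 2 (rule 126): 0111111111001111
Gen 3 (rule 182): 1011111110110110
Gen 4 (rule 106): 0110000011111110
Gen 5 (rule 126): 1111000110000011
Gen 6 (rule 182): 0110101001000100
Gen 7 (rule 106): 1111010010001000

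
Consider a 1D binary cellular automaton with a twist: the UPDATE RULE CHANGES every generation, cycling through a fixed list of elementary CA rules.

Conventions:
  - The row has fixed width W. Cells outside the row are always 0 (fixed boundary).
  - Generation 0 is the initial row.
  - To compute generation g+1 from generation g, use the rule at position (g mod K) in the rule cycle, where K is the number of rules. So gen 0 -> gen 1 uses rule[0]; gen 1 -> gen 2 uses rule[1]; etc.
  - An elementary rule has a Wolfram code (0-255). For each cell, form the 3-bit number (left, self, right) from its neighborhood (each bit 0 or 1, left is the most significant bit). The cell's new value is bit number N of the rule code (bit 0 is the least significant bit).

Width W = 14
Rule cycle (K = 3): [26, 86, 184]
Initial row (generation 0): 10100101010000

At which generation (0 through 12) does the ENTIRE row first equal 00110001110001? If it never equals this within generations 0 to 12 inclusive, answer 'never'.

Gen 0: 10100101010000
Gen 1 (rule 26): 00011000001000
Gen 2 (rule 86): 00101100011100
Gen 3 (rule 184): 00011010011010
Gen 4 (rule 26): 00110001110001
Gen 5 (rule 86): 01011010011011
Gen 6 (rule 184): 00110101010110
Gen 7 (rule 26): 01100000000101
Gen 8 (rule 86): 10110000001101
Gen 9 (rule 184): 01101000001010
Gen 10 (rule 26): 11000100010001
Gen 11 (rule 86): 01101110111011
Gen 12 (rule 184): 01011101110110

Answer: 4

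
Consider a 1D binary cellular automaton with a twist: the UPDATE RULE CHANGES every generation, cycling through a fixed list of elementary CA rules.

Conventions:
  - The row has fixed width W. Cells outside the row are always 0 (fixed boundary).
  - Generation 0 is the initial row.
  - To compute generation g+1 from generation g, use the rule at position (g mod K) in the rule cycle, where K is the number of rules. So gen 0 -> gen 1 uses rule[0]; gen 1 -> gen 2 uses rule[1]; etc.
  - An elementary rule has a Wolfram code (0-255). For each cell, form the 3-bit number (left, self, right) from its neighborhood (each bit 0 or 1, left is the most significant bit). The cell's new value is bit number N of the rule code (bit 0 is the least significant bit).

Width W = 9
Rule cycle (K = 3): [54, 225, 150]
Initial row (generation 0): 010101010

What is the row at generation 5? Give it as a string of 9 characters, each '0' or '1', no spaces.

Gen 0: 010101010
Gen 1 (rule 54): 111111111
Gen 2 (rule 225): 011111111
Gen 3 (rule 150): 101111110
Gen 4 (rule 54): 110000001
Gen 5 (rule 225): 010111100

Answer: 010111100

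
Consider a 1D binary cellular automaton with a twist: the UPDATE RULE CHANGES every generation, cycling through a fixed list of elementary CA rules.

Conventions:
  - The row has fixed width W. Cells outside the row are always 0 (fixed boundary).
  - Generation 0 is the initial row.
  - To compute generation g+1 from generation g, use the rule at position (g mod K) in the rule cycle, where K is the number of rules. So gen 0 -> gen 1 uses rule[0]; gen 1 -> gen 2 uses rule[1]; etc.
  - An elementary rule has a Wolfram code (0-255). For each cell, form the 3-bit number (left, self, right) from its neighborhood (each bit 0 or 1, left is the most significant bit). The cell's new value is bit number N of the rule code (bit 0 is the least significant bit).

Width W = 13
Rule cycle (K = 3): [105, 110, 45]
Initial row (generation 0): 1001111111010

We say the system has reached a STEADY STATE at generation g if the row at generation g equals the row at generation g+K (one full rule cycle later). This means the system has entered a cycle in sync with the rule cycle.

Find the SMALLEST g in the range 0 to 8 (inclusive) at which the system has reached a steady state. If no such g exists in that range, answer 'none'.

Answer: none

Derivation:
Gen 0: 1001111111010
Gen 1 (rule 105): 0001000001100
Gen 2 (rule 110): 0011000011100
Gen 3 (rule 45): 1010011010001
Gen 4 (rule 105): 0100011100100
Gen 5 (rule 110): 1100110101100
Gen 6 (rule 45): 1000101111001
Gen 7 (rule 105): 0010011001000
Gen 8 (rule 110): 0110111011000
Gen 9 (rule 45): 0101100110011
Gen 10 (rule 105): 0011100110011
Gen 11 (rule 110): 0110101110111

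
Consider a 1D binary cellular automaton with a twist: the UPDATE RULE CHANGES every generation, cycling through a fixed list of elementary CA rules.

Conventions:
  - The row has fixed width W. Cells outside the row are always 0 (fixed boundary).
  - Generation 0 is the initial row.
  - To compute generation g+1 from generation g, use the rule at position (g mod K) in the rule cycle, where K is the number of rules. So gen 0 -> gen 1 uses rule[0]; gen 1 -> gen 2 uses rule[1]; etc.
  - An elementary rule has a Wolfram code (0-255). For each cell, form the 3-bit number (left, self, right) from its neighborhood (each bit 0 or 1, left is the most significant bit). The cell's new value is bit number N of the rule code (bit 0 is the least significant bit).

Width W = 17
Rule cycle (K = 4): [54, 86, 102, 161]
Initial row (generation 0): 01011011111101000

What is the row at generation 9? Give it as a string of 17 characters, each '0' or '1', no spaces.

Answer: 01001000001001111

Derivation:
Gen 0: 01011011111101000
Gen 1 (rule 54): 11100100000011100
Gen 2 (rule 86): 00111110000100110
Gen 3 (rule 102): 01000010001101010
Gen 4 (rule 161): 00011000100010100
Gen 5 (rule 54): 00100101110111110
Gen 6 (rule 86): 01111100010000011
Gen 7 (rule 102): 10000100110000101
Gen 8 (rule 161): 00110000000110010
Gen 9 (rule 54): 01001000001001111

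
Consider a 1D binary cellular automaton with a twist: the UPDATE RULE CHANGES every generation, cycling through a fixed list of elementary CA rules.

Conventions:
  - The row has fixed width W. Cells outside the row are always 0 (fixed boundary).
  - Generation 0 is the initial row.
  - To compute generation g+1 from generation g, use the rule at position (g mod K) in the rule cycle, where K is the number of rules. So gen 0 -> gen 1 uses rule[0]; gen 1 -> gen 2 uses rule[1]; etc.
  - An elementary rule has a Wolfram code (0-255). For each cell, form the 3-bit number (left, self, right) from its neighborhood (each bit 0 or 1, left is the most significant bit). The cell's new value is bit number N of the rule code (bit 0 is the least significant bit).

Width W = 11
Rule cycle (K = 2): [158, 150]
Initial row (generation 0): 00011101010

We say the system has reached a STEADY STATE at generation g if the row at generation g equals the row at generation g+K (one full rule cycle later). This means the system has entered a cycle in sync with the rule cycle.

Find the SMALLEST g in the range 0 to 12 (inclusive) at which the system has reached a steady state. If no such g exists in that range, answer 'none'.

Answer: 10

Derivation:
Gen 0: 00011101010
Gen 1 (rule 158): 00111001011
Gen 2 (rule 150): 01010111000
Gen 3 (rule 158): 11010110100
Gen 4 (rule 150): 00010000110
Gen 5 (rule 158): 00111001101
Gen 6 (rule 150): 01010110001
Gen 7 (rule 158): 11010101011
Gen 8 (rule 150): 00010101000
Gen 9 (rule 158): 00110101100
Gen 10 (rule 150): 01000100010
Gen 11 (rule 158): 11101110111
Gen 12 (rule 150): 01000100010
Gen 13 (rule 158): 11101110111
Gen 14 (rule 150): 01000100010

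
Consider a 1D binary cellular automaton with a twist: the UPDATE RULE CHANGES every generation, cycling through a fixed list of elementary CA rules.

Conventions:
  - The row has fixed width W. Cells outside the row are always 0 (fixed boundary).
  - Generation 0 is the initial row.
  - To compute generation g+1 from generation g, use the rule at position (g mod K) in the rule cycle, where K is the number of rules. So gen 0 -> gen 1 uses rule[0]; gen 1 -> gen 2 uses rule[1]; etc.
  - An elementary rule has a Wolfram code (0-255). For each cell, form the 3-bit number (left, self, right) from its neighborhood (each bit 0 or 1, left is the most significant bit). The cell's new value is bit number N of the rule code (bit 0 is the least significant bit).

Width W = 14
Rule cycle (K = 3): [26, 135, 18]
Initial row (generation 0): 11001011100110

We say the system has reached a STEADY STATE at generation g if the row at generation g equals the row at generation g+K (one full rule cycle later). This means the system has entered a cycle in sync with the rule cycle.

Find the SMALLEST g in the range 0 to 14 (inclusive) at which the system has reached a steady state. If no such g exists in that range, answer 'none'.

Gen 0: 11001011100110
Gen 1 (rule 26): 10110010011101
Gen 2 (rule 135): 10000110101001
Gen 3 (rule 18): 01001000000110
Gen 4 (rule 26): 10110100001101
Gen 5 (rule 135): 10000101110001
Gen 6 (rule 18): 01001000001010
Gen 7 (rule 26): 10110100010001
Gen 8 (rule 135): 10000101110111
Gen 9 (rule 18): 01001000000000
Gen 10 (rule 26): 10110100000000
Gen 11 (rule 135): 10000101111111
Gen 12 (rule 18): 01001000000000
Gen 13 (rule 26): 10110100000000
Gen 14 (rule 135): 10000101111111
Gen 15 (rule 18): 01001000000000
Gen 16 (rule 26): 10110100000000
Gen 17 (rule 135): 10000101111111

Answer: 9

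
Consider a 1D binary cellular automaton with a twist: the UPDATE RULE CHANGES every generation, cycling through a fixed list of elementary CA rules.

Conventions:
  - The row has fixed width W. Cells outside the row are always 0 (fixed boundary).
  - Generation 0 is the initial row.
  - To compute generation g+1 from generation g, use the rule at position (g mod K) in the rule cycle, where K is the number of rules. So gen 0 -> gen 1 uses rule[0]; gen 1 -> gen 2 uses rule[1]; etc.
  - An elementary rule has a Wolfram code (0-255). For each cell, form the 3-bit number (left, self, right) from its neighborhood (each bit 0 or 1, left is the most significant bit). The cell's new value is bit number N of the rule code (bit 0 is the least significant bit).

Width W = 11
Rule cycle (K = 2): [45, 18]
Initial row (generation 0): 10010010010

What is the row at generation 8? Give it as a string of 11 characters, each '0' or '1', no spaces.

Gen 0: 10010010010
Gen 1 (rule 45): 10010010010
Gen 2 (rule 18): 01101101101
Gen 3 (rule 45): 01011011011
Gen 4 (rule 18): 10000000000
Gen 5 (rule 45): 10111111111
Gen 6 (rule 18): 00000000000
Gen 7 (rule 45): 11111111111
Gen 8 (rule 18): 00000000000

Answer: 00000000000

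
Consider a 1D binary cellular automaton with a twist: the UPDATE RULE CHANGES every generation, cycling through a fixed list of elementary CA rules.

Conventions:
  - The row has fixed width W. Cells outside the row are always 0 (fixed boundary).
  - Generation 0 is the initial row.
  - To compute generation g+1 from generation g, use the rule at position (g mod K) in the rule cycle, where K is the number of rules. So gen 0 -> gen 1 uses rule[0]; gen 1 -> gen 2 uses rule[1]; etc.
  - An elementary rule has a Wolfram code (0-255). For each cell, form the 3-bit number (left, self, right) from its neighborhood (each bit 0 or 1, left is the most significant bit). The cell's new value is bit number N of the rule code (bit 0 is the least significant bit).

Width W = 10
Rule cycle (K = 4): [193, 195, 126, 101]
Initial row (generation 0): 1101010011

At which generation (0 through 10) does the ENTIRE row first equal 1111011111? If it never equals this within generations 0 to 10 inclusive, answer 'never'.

Answer: 7

Derivation:
Gen 0: 1101010011
Gen 1 (rule 193): 0100000001
Gen 2 (rule 195): 1001111110
Gen 3 (rule 126): 1111000011
Gen 4 (rule 101): 0001011001
Gen 5 (rule 193): 1100001000
Gen 6 (rule 195): 0101110011
Gen 7 (rule 126): 1111011111
Gen 8 (rule 101): 0001100001
Gen 9 (rule 193): 1100101100
Gen 10 (rule 195): 0101000101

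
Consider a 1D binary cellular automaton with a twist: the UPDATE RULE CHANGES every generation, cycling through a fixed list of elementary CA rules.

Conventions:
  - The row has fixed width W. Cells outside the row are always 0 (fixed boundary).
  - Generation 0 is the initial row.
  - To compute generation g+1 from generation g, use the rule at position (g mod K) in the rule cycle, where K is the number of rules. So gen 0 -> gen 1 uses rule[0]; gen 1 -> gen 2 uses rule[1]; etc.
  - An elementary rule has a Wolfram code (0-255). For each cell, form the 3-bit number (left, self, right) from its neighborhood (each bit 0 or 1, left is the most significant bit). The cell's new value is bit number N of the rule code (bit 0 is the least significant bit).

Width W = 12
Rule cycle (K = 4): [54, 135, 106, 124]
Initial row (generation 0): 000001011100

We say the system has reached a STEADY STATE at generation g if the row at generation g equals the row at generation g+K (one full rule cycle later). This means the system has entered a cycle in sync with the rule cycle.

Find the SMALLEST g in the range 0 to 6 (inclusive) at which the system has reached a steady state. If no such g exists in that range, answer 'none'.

Answer: none

Derivation:
Gen 0: 000001011100
Gen 1 (rule 54): 000011100010
Gen 2 (rule 135): 111101001110
Gen 3 (rule 106): 100110011010
Gen 4 (rule 124): 110111011111
Gen 5 (rule 54): 001000100000
Gen 6 (rule 135): 111011101111
Gen 7 (rule 106): 101110111001
Gen 8 (rule 124): 111011101101
Gen 9 (rule 54): 000100010011
Gen 10 (rule 135): 111101110100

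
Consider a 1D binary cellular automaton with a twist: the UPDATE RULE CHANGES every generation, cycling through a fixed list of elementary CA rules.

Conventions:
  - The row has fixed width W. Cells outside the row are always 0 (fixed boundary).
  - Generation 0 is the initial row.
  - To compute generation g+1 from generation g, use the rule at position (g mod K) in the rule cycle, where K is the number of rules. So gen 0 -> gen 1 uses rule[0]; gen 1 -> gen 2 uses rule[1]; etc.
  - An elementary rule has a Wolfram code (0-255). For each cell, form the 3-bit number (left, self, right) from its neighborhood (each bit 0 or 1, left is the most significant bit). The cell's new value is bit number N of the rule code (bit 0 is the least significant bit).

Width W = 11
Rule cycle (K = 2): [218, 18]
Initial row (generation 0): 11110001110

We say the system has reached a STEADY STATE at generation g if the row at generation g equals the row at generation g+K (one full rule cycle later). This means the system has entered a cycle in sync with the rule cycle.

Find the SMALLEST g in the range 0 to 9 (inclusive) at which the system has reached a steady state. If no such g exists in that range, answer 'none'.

Gen 0: 11110001110
Gen 1 (rule 218): 11111011111
Gen 2 (rule 18): 00000000000
Gen 3 (rule 218): 00000000000
Gen 4 (rule 18): 00000000000
Gen 5 (rule 218): 00000000000
Gen 6 (rule 18): 00000000000
Gen 7 (rule 218): 00000000000
Gen 8 (rule 18): 00000000000
Gen 9 (rule 218): 00000000000
Gen 10 (rule 18): 00000000000
Gen 11 (rule 218): 00000000000

Answer: 2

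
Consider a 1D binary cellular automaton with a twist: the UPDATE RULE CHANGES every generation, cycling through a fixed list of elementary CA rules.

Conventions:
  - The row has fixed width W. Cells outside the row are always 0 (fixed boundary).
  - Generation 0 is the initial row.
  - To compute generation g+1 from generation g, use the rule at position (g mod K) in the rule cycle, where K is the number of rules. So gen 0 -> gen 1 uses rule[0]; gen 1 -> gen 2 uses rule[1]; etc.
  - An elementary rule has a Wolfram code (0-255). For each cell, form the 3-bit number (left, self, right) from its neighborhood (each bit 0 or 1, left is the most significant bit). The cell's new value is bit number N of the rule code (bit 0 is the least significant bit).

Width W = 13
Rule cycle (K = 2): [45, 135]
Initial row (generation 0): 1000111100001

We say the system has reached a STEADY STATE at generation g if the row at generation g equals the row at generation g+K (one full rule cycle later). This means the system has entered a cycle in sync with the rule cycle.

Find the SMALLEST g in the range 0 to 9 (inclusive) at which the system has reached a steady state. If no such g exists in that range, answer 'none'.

Gen 0: 1000111100001
Gen 1 (rule 45): 1010100001101
Gen 2 (rule 135): 1010101110001
Gen 3 (rule 45): 1111111000101
Gen 4 (rule 135): 0111110011101
Gen 5 (rule 45): 0100000010011
Gen 6 (rule 135): 1101111110100
Gen 7 (rule 45): 1011000001101
Gen 8 (rule 135): 1000011110001
Gen 9 (rule 45): 1011010000101
Gen 10 (rule 135): 1000010111101
Gen 11 (rule 45): 1011011100011

Answer: none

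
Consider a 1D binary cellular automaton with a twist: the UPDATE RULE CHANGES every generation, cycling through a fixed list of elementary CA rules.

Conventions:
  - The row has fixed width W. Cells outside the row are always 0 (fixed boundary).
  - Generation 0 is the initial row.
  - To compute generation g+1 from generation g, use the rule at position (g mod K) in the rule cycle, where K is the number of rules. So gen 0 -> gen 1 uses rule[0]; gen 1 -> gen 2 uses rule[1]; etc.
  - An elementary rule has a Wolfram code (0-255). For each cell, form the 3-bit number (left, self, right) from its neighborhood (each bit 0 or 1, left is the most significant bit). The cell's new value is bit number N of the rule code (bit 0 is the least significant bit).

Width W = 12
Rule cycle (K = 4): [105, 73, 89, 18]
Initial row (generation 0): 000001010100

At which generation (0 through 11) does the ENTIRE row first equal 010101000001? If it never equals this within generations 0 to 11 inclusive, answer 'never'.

Answer: 6

Derivation:
Gen 0: 000001010100
Gen 1 (rule 105): 111100101001
Gen 2 (rule 73): 100100000000
Gen 3 (rule 89): 010011111111
Gen 4 (rule 18): 101100000000
Gen 5 (rule 105): 011101111111
Gen 6 (rule 73): 010101000001
Gen 7 (rule 89): 000000111100
Gen 8 (rule 18): 000001000010
Gen 9 (rule 105): 111100011000
Gen 10 (rule 73): 100101011011
Gen 11 (rule 89): 010000011011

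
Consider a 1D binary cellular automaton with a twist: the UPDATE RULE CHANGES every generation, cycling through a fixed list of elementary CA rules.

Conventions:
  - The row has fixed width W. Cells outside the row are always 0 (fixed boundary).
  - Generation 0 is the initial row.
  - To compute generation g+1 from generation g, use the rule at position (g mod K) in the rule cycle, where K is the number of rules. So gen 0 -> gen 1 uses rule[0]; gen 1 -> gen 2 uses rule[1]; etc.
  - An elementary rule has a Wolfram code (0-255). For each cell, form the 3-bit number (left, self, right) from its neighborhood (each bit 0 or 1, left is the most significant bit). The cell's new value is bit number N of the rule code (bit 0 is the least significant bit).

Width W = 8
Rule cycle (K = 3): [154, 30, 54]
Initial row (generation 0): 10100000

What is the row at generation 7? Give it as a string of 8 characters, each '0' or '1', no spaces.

Gen 0: 10100000
Gen 1 (rule 154): 00010000
Gen 2 (rule 30): 00111000
Gen 3 (rule 54): 01000100
Gen 4 (rule 154): 10101010
Gen 5 (rule 30): 10101011
Gen 6 (rule 54): 11111100
Gen 7 (rule 154): 11111010

Answer: 11111010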